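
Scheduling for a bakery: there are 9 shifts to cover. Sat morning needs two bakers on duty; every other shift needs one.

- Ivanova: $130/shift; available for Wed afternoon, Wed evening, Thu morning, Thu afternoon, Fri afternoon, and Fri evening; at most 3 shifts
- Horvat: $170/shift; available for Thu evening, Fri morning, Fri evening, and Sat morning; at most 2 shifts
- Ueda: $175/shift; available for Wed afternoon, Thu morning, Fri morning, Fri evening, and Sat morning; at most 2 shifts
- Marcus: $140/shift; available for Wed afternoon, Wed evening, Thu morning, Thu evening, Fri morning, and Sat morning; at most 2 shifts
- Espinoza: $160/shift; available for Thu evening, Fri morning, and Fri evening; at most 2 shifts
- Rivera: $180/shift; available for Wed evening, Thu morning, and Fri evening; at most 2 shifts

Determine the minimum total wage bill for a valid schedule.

Thu afternoon can only be covered by Ivanova, so that assignment is forced.
Fri afternoon can only be covered by Ivanova, so that assignment is forced.
Picking the cheapest available baker for each shift independently would cost $1370, but that ignores the shift limits.
An optimal schedule: Wed afternoon→Ivanova, Wed evening→Marcus, Thu morning→Ueda, Thu afternoon→Ivanova, Thu evening→Espinoza, Fri morning→Espinoza, Fri afternoon→Ivanova, Fri evening→Horvat, Sat morning→Marcus+Horvat.
Total: 130 + 140 + 175 + 130 + 160 + 160 + 130 + 170 + 140 + 170 = $1505.

$1505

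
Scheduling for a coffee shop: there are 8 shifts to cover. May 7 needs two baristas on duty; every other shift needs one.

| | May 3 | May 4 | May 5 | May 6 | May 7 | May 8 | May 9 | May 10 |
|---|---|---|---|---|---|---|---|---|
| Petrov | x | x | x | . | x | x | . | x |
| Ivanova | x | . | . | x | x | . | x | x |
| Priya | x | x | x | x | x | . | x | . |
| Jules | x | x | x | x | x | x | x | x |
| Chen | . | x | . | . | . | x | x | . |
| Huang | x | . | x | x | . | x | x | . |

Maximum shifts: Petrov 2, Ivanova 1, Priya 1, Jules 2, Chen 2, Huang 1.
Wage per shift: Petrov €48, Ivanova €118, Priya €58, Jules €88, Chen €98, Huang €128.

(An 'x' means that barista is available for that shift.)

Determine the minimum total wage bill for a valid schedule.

€772

Picking the cheapest available barista for each shift independently would cost €462, but that ignores the shift limits.
An optimal schedule: May 3→Huang, May 4→Petrov, May 5→Priya, May 6→Jules, May 7→Ivanova+Jules, May 8→Chen, May 9→Chen, May 10→Petrov.
Total: 128 + 48 + 58 + 88 + 118 + 88 + 98 + 98 + 48 = €772.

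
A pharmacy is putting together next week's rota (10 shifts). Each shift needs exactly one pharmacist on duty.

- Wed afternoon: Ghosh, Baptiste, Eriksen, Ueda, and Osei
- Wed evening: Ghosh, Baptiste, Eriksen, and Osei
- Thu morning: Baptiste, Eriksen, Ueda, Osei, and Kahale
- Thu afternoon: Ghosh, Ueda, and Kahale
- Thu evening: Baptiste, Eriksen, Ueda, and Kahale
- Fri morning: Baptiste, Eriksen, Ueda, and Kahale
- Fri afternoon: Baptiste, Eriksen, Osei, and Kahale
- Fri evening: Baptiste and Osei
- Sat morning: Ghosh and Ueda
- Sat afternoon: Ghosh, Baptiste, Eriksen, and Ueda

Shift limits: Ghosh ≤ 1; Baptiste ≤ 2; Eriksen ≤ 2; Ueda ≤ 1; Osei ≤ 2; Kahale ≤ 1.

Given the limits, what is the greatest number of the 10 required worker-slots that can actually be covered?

9

Total capacity across all pharmacists is 1+2+2+1+2+1 = 9, and 10 slots are needed, so at most 9 can be filled.
An assignment achieving 9: Wed afternoon→Osei, Wed evening→Baptiste, Thu morning→Kahale, Thu afternoon→Ueda, Thu evening→Eriksen, Fri morning→Eriksen, Fri afternoon→Osei, Fri evening→Baptiste, Sat morning→Ghosh.
Loads: Ghosh 1/1, Baptiste 2/2, Eriksen 2/2, Ueda 1/1, Osei 2/2, Kahale 1/1.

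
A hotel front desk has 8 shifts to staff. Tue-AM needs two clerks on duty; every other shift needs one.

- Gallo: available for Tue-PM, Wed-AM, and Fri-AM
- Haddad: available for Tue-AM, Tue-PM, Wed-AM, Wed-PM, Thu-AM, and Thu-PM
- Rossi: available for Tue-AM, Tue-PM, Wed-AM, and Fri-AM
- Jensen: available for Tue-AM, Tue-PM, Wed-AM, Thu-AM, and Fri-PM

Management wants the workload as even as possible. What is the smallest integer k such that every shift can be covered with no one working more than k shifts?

3

With 4 clerks and 9 worker-slots to fill, someone must work at least ⌈9/4⌉ = 3 shifts, so k ≥ 3.
k = 3 works: Tue-AM→Rossi+Jensen, Tue-PM→Gallo, Wed-AM→Gallo, Wed-PM→Haddad, Thu-AM→Haddad, Thu-PM→Haddad, Fri-AM→Gallo, Fri-PM→Jensen.
Loads: Gallo 3, Haddad 3, Rossi 1, Jensen 2 — all ≤ 3.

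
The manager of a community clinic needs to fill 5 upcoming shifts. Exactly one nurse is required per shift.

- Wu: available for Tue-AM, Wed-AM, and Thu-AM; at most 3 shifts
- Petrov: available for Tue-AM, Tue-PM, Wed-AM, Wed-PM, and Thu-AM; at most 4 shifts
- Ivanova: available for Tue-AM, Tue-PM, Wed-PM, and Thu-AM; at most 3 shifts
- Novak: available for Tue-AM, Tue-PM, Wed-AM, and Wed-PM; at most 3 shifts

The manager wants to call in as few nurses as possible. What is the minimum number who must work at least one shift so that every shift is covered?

2

5 slots to fill and no one can take more than 4, so at least ⌈5/4⌉ = 2 nurses are needed.
Wu and Petrov alone can cover everything: Tue-AM→Wu, Tue-PM→Petrov, Wed-AM→Wu, Wed-PM→Petrov, Thu-AM→Wu.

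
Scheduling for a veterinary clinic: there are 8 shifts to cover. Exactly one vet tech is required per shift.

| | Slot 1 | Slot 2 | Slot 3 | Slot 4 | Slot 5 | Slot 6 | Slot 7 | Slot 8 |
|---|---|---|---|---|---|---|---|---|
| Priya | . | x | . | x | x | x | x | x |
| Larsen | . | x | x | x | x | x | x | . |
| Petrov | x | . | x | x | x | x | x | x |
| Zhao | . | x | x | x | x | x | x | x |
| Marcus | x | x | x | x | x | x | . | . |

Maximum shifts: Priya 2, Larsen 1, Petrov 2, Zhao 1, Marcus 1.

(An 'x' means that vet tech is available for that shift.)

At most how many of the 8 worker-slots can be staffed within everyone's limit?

Total capacity across all vet techs is 2+1+2+1+1 = 7, and 8 slots are needed, so at most 7 can be filled.
An assignment achieving 7: Slot 1→Petrov, Slot 2→Priya, Slot 3→Larsen, Slot 4→Zhao, Slot 5→Marcus, Slot 7→Petrov, Slot 8→Priya.
Loads: Priya 2/2, Larsen 1/1, Petrov 2/2, Zhao 1/1, Marcus 1/1.

7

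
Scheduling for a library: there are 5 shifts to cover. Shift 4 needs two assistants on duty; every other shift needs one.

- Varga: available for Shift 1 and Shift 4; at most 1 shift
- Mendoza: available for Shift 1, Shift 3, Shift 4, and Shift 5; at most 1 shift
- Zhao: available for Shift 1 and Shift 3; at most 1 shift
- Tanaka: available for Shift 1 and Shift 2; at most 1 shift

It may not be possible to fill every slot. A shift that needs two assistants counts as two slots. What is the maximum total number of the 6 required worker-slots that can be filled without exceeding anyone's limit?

Total capacity across all assistants is 1+1+1+1 = 4, and 6 slots are needed, so at most 4 can be filled.
An assignment achieving 4: Shift 2→Tanaka, Shift 3→Zhao, Shift 4→Varga, Shift 5→Mendoza.
Loads: Varga 1/1, Mendoza 1/1, Zhao 1/1, Tanaka 1/1.

4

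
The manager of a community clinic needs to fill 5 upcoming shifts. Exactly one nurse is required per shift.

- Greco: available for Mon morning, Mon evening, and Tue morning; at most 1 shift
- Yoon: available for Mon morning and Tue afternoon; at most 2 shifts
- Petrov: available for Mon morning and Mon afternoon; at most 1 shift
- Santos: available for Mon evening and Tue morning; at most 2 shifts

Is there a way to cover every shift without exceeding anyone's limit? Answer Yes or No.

Yes

Mon afternoon can only be covered by Petrov, so that assignment is forced.
Tue afternoon can only be covered by Yoon, so that assignment is forced.
One valid schedule: Mon morning→Yoon, Mon afternoon→Petrov, Mon evening→Greco, Tue morning→Santos, Tue afternoon→Yoon.
Loads: Greco 1/1, Yoon 2/2, Petrov 1/1, Santos 1/2 — all within limits.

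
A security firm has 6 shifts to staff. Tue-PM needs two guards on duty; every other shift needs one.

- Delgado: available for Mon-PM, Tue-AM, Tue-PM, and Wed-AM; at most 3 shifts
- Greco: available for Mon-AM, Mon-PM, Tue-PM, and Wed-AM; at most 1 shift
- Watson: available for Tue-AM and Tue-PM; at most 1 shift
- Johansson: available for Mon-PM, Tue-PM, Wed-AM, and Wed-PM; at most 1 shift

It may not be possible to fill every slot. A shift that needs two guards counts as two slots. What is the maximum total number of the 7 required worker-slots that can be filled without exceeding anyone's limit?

Total capacity across all guards is 3+1+1+1 = 6, and 7 slots are needed, so at most 6 can be filled.
An assignment achieving 6: Mon-AM→Greco, Mon-PM→Delgado, Tue-AM→Delgado, Tue-PM→Watson, Wed-AM→Delgado, Wed-PM→Johansson.
Loads: Delgado 3/3, Greco 1/1, Watson 1/1, Johansson 1/1.

6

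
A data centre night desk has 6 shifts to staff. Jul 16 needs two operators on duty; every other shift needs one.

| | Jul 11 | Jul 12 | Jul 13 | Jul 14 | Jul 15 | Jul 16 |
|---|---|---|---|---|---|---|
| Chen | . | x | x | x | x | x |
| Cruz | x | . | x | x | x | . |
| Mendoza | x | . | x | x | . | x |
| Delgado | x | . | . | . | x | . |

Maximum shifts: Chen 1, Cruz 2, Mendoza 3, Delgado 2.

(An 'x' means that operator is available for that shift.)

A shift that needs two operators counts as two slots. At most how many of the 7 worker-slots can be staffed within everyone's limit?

6

Total capacity across all operators is 1+2+3+2 = 8, and 7 slots are needed, so at most 7 can be filled.
Shifts {Jul 12, Jul 16} need 3 slots but only Chen and Mendoza are available for them, supplying at most 2 — so at least 1 slot must go unfilled.
An assignment achieving 6: Jul 11→Cruz, Jul 12→Chen, Jul 13→Cruz, Jul 14→Mendoza, Jul 15→Delgado, Jul 16→Mendoza.
Loads: Chen 1/1, Cruz 2/2, Mendoza 2/3, Delgado 1/2.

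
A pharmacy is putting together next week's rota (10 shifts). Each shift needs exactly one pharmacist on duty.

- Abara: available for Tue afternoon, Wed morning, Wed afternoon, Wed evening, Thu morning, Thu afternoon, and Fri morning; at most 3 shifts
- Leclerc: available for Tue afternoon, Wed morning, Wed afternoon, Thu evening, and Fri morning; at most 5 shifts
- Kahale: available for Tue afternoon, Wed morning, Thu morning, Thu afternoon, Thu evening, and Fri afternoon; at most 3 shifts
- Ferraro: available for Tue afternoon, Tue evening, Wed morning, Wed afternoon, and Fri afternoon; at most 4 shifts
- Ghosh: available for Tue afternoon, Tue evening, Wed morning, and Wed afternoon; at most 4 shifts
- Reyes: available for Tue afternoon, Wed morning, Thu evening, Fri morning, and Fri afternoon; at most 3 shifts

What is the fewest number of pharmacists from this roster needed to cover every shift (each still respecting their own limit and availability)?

3

10 slots to fill and no one can take more than 5, so at least ⌈10/5⌉ = 2 pharmacists are needed.
Any 2 pharmacists together have capacity at most 5+4 = 9 < 10 slots, so 2 can never suffice.
Abara, Leclerc, and Ferraro alone can cover everything: Tue afternoon→Leclerc, Tue evening→Ferraro, Wed morning→Leclerc, Wed afternoon→Leclerc, Wed evening→Abara, Thu morning→Abara, Thu afternoon→Abara, Thu evening→Leclerc, Fri morning→Leclerc, Fri afternoon→Ferraro.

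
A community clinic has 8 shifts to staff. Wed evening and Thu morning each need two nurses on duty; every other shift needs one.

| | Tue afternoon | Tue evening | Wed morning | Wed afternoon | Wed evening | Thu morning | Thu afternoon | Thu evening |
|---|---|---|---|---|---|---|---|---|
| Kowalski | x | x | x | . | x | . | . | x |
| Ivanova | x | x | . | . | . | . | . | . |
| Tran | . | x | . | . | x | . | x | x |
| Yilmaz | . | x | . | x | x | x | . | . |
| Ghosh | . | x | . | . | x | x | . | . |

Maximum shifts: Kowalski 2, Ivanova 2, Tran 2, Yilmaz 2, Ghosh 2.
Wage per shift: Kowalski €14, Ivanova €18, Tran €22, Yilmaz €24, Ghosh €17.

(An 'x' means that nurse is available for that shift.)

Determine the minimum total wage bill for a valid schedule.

Wed morning can only be covered by Kowalski, so that assignment is forced.
Wed afternoon can only be covered by Yilmaz, so that assignment is forced.
Thu morning can only be covered by Yilmaz and Ghosh, so that assignment is forced.
Picking the cheapest available nurse for each shift independently would cost €174, but that ignores the shift limits.
An optimal schedule: Tue afternoon→Ivanova, Tue evening→Ivanova, Wed morning→Kowalski, Wed afternoon→Yilmaz, Wed evening→Tran+Ghosh, Thu morning→Yilmaz+Ghosh, Thu afternoon→Tran, Thu evening→Kowalski.
Total: 18 + 18 + 14 + 24 + 22 + 17 + 24 + 17 + 22 + 14 = €190.

€190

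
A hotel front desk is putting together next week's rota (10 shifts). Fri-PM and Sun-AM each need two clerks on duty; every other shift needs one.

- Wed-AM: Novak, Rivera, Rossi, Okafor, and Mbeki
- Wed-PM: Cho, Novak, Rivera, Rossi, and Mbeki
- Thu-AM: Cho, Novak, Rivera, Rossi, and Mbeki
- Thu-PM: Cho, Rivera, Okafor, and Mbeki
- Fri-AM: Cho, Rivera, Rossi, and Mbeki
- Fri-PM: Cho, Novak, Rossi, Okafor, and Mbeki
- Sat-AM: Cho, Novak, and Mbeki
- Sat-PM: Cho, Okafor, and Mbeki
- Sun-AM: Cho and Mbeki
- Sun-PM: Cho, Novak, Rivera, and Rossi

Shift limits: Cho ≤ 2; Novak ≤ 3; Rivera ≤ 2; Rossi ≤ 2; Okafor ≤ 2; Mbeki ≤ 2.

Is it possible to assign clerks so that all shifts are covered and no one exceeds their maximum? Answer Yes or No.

Sun-AM can only be covered by Cho and Mbeki, so that assignment is forced.
One valid schedule: Wed-AM→Novak, Wed-PM→Novak, Thu-AM→Rossi, Thu-PM→Rivera, Fri-AM→Rivera, Fri-PM→Rossi+Okafor, Sat-AM→Cho, Sat-PM→Okafor, Sun-AM→Cho+Mbeki, Sun-PM→Novak.
Loads: Cho 2/2, Novak 3/3, Rivera 2/2, Rossi 2/2, Okafor 2/2, Mbeki 1/2 — all within limits.

Yes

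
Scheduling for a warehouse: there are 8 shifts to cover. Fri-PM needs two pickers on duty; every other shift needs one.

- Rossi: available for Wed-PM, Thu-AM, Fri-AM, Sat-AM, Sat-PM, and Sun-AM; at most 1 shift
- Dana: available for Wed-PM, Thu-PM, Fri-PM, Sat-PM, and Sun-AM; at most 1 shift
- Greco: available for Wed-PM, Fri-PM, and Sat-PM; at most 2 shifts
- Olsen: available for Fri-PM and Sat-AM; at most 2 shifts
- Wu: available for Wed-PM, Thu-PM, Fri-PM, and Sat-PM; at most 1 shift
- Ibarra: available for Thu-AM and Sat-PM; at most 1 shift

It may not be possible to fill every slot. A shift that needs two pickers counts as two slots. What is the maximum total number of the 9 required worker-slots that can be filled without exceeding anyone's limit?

8

Total capacity across all pickers is 1+1+2+2+1+1 = 8, and 9 slots are needed, so at most 8 can be filled.
An assignment achieving 8: Wed-PM→Greco, Thu-AM→Ibarra, Thu-PM→Dana, Fri-AM→Rossi, Fri-PM→Greco+Olsen, Sat-AM→Olsen, Sat-PM→Wu.
Loads: Rossi 1/1, Dana 1/1, Greco 2/2, Olsen 2/2, Wu 1/1, Ibarra 1/1.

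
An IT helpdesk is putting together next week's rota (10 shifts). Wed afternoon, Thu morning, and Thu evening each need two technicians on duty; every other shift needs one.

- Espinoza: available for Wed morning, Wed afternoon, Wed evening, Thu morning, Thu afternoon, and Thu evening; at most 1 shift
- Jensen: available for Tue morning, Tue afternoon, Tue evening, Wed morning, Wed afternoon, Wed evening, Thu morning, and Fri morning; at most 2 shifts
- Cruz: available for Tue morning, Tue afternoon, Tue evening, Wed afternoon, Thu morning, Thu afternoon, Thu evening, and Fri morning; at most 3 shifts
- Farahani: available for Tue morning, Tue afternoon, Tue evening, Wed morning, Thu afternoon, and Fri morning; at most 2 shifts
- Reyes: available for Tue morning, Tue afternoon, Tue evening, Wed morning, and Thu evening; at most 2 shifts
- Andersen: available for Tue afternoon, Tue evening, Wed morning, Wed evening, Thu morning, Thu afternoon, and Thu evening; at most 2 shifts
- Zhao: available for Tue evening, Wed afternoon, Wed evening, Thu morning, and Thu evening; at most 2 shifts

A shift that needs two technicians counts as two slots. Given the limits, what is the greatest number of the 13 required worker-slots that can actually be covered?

13

Total capacity across all technicians is 1+2+3+2+2+2+2 = 14, and 13 slots are needed, so at most 13 can be filled.
An assignment achieving 13: Tue morning→Jensen, Tue afternoon→Cruz, Tue evening→Farahani, Wed morning→Farahani, Wed afternoon→Espinoza+Cruz, Wed evening→Andersen, Thu morning→Andersen+Zhao, Thu afternoon→Cruz, Thu evening→Reyes+Zhao, Fri morning→Jensen.
Loads: Espinoza 1/1, Jensen 2/2, Cruz 3/3, Farahani 2/2, Reyes 1/2, Andersen 2/2, Zhao 2/2.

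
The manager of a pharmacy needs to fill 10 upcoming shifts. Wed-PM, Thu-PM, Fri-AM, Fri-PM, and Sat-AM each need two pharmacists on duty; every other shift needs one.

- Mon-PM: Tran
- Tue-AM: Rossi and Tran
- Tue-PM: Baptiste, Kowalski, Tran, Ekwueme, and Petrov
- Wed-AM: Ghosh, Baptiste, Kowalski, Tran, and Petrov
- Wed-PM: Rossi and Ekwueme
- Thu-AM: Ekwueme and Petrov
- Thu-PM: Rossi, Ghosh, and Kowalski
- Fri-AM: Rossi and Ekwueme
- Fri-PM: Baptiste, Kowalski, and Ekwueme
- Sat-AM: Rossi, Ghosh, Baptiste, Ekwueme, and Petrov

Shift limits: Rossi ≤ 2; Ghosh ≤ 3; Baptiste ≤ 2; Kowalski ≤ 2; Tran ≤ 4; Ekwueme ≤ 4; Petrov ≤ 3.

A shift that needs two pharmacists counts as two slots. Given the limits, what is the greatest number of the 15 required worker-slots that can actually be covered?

15

Total capacity across all pharmacists is 2+3+2+2+4+4+3 = 20, and 15 slots are needed, so at most 15 can be filled.
An assignment achieving 15: Mon-PM→Tran, Tue-AM→Tran, Tue-PM→Baptiste, Wed-AM→Ghosh, Wed-PM→Rossi+Ekwueme, Thu-AM→Ekwueme, Thu-PM→Ghosh+Kowalski, Fri-AM→Rossi+Ekwueme, Fri-PM→Baptiste+Kowalski, Sat-AM→Ghosh+Ekwueme.
Loads: Rossi 2/2, Ghosh 3/3, Baptiste 2/2, Kowalski 2/2, Tran 2/4, Ekwueme 4/4, Petrov 0/3.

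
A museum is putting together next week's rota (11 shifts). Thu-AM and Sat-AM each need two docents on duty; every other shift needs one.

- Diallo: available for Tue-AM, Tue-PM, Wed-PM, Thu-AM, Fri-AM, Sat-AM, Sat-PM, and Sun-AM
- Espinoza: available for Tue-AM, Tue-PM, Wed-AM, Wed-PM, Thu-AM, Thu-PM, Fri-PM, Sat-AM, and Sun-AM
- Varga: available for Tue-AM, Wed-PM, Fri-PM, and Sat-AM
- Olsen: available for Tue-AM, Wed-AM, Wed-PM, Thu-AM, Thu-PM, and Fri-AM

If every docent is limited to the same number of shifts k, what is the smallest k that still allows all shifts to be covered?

4

With 4 docents and 13 worker-slots to fill, someone must work at least ⌈13/4⌉ = 4 shifts, so k ≥ 4.
k = 4 works: Tue-AM→Varga, Tue-PM→Diallo, Wed-AM→Espinoza, Wed-PM→Varga, Thu-AM→Espinoza+Olsen, Thu-PM→Espinoza, Fri-AM→Diallo, Fri-PM→Varga, Sat-AM→Espinoza+Varga, Sat-PM→Diallo, Sun-AM→Diallo.
Loads: Diallo 4, Espinoza 4, Varga 4, Olsen 1 — all ≤ 4.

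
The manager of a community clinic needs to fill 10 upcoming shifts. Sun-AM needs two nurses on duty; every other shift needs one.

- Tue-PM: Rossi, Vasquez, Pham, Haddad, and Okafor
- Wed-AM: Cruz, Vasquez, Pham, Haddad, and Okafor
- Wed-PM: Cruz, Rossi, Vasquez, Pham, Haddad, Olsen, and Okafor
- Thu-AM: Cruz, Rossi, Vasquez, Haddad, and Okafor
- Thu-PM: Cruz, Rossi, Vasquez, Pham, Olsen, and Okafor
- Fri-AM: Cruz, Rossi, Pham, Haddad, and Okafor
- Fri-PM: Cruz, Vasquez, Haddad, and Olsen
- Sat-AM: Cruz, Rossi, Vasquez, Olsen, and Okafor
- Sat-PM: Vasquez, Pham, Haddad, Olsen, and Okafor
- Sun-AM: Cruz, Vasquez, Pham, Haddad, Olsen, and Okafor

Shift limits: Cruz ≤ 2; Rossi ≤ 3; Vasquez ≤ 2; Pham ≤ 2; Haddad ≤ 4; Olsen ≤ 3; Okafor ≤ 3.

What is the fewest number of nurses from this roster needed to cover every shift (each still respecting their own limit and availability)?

11 slots to fill and no one can take more than 4, so at least ⌈11/4⌉ = 3 nurses are needed.
Any 3 nurses together have capacity at most 4+3+3 = 10 < 11 slots, so 3 can never suffice.
Cruz, Rossi, Vasquez, and Haddad alone can cover everything: Tue-PM→Rossi, Wed-AM→Cruz, Wed-PM→Haddad, Thu-AM→Haddad, Thu-PM→Cruz, Fri-AM→Rossi, Fri-PM→Haddad, Sat-AM→Rossi, Sat-PM→Vasquez, Sun-AM→Vasquez+Haddad.

4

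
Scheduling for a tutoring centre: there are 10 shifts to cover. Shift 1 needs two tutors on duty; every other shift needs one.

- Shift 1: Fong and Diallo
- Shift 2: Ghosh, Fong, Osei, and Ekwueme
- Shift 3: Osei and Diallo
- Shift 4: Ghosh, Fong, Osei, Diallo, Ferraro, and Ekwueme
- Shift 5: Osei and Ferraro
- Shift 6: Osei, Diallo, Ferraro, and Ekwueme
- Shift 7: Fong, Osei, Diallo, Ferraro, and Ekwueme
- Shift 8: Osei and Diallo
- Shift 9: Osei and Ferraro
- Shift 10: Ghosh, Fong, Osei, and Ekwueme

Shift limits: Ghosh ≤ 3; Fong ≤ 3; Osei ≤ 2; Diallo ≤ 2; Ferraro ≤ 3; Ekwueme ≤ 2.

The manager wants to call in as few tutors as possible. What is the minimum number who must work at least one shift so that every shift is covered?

5

11 slots to fill and no one can take more than 3, so at least ⌈11/3⌉ = 4 tutors are needed.
No set of 4 tutors can cover every shift (each such set leaves at least one shift with no one available or exceeds a cap).
Ghosh, Fong, Osei, Diallo, and Ferraro alone can cover everything: Shift 1→Fong+Diallo, Shift 2→Ghosh, Shift 3→Osei, Shift 4→Ghosh, Shift 5→Osei, Shift 6→Ferraro, Shift 7→Fong, Shift 8→Diallo, Shift 9→Ferraro, Shift 10→Ghosh.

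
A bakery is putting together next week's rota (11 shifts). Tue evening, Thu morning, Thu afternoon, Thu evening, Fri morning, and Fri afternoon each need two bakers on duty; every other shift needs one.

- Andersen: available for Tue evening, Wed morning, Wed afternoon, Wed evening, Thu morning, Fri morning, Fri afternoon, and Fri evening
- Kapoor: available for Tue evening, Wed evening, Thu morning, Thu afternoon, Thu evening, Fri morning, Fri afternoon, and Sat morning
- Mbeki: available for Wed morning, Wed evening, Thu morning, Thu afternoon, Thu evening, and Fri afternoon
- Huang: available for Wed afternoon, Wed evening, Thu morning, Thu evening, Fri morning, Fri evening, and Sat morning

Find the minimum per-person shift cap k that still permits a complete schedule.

With 4 bakers and 17 worker-slots to fill, someone must work at least ⌈17/4⌉ = 5 shifts, so k ≥ 5.
k = 5 works: Tue evening→Andersen+Kapoor, Wed morning→Andersen, Wed afternoon→Andersen, Wed evening→Mbeki, Thu morning→Mbeki+Huang, Thu afternoon→Kapoor+Mbeki, Thu evening→Kapoor+Mbeki, Fri morning→Andersen+Huang, Fri afternoon→Kapoor+Mbeki, Fri evening→Andersen, Sat morning→Kapoor.
Loads: Andersen 5, Kapoor 5, Mbeki 5, Huang 2 — all ≤ 5.

5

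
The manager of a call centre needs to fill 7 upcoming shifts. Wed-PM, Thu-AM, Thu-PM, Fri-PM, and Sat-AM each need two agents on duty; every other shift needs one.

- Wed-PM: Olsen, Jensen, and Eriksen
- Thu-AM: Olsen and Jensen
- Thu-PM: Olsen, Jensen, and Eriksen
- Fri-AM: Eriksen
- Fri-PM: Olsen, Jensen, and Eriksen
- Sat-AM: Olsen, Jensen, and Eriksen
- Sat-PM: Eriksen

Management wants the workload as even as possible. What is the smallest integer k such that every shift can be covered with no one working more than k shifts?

With 3 agents and 12 worker-slots to fill, someone must work at least ⌈12/3⌉ = 4 shifts, so k ≥ 4.
k = 4 works: Wed-PM→Olsen+Jensen, Thu-AM→Olsen+Jensen, Thu-PM→Olsen+Jensen, Fri-AM→Eriksen, Fri-PM→Olsen+Eriksen, Sat-AM→Jensen+Eriksen, Sat-PM→Eriksen.
Loads: Olsen 4, Jensen 4, Eriksen 4 — all ≤ 4.

4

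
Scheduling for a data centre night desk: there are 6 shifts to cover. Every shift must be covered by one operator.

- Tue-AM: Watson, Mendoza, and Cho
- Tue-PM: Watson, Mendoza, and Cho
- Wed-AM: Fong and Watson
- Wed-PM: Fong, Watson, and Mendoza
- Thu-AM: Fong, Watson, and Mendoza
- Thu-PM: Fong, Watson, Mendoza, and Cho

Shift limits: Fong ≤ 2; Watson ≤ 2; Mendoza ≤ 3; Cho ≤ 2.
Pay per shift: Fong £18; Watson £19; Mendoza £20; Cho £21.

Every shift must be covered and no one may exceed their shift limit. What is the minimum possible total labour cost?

£114

Picking the cheapest available operator for each shift independently would cost £110, but that ignores the shift limits.
An optimal schedule: Tue-AM→Watson, Tue-PM→Watson, Wed-AM→Fong, Wed-PM→Fong, Thu-AM→Mendoza, Thu-PM→Mendoza.
Total: 19 + 19 + 18 + 18 + 20 + 20 = £114.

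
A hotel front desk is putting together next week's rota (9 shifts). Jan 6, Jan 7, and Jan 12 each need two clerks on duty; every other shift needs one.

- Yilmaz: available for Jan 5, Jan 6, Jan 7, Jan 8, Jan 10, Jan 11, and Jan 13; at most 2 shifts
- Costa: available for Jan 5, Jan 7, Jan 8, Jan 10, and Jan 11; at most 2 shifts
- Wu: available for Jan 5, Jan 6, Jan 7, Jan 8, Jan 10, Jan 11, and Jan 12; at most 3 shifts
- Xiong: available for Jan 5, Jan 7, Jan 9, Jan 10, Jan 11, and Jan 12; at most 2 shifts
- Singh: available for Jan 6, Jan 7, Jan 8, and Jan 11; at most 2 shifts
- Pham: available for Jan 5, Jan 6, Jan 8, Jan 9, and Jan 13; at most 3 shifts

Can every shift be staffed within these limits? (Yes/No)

Jan 12 can only be covered by Wu and Xiong, so that assignment is forced.
One valid schedule: Jan 5→Costa, Jan 6→Singh+Pham, Jan 7→Wu+Singh, Jan 8→Costa, Jan 9→Xiong, Jan 10→Yilmaz, Jan 11→Wu, Jan 12→Wu+Xiong, Jan 13→Yilmaz.
Loads: Yilmaz 2/2, Costa 2/2, Wu 3/3, Xiong 2/2, Singh 2/2, Pham 1/3 — all within limits.

Yes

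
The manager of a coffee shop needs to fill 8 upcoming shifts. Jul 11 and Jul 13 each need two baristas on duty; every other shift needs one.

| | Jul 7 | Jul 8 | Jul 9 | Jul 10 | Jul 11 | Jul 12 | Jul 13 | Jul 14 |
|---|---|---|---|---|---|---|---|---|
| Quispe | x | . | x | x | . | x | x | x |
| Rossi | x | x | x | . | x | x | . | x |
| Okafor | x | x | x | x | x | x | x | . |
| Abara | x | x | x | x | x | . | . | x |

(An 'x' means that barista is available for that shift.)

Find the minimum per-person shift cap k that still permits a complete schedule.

With 4 baristas and 10 worker-slots to fill, someone must work at least ⌈10/4⌉ = 3 shifts, so k ≥ 3.
k = 3 works: Jul 7→Okafor, Jul 8→Rossi, Jul 9→Abara, Jul 10→Quispe, Jul 11→Rossi+Okafor, Jul 12→Quispe, Jul 13→Quispe+Okafor, Jul 14→Rossi.
Loads: Quispe 3, Rossi 3, Okafor 3, Abara 1 — all ≤ 3.

3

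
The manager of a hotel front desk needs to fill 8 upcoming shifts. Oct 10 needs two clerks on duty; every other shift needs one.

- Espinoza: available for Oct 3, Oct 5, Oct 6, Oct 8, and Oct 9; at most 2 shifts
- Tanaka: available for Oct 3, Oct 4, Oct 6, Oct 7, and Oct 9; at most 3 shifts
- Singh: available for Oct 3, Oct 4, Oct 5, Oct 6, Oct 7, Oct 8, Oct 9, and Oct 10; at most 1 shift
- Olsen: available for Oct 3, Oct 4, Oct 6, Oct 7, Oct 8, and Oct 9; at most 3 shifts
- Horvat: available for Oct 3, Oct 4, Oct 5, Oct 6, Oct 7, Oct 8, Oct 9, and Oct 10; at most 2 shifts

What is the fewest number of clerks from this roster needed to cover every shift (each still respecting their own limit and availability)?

4

9 slots to fill and no one can take more than 3, so at least ⌈9/3⌉ = 3 clerks are needed.
Any 3 clerks together have capacity at most 3+3+2 = 8 < 9 slots, so 3 can never suffice.
Tanaka, Singh, Olsen, and Horvat alone can cover everything: Oct 3→Tanaka, Oct 4→Tanaka, Oct 5→Horvat, Oct 6→Tanaka, Oct 7→Olsen, Oct 8→Olsen, Oct 9→Olsen, Oct 10→Singh+Horvat.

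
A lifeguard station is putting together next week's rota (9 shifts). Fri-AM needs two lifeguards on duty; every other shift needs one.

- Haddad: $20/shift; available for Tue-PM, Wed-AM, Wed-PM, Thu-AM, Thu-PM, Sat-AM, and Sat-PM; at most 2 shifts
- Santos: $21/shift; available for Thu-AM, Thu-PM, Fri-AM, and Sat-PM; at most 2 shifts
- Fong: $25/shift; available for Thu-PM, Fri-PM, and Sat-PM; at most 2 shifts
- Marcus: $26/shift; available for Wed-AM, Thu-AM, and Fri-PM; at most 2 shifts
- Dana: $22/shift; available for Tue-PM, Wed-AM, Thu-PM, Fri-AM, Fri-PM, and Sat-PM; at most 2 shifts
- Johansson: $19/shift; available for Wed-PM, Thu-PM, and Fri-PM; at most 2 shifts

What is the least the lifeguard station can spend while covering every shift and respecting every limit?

Fri-AM can only be covered by Santos and Dana, so that assignment is forced.
Sat-AM can only be covered by Haddad, so that assignment is forced.
Picking the cheapest available lifeguard for each shift independently would cost $200, but that ignores the shift limits.
An optimal schedule: Tue-PM→Haddad, Wed-AM→Dana, Wed-PM→Johansson, Thu-AM→Santos, Thu-PM→Fong, Fri-AM→Santos+Dana, Fri-PM→Johansson, Sat-AM→Haddad, Sat-PM→Fong.
Total: 20 + 22 + 19 + 21 + 25 + 21 + 22 + 19 + 20 + 25 = $214.

$214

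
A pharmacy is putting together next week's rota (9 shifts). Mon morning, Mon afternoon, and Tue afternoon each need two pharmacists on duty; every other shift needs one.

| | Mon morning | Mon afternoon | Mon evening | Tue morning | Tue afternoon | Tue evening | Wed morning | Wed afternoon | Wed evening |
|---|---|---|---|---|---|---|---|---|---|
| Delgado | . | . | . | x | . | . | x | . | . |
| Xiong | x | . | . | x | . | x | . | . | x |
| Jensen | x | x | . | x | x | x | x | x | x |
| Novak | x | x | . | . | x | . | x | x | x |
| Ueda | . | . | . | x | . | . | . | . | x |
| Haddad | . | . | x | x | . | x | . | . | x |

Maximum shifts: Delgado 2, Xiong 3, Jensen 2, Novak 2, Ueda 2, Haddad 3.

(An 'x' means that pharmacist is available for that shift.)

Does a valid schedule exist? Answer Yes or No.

No

Total capacity is 14 and 12 slots are needed, so capacity alone doesn't rule it out.
Shifts {Mon morning, Mon afternoon, Tue afternoon} need 6 worker-slots in total, but the pharmacists available for any of those shifts (Xiong, Jensen, and Novak) can supply at most 5 among them. So no valid schedule exists.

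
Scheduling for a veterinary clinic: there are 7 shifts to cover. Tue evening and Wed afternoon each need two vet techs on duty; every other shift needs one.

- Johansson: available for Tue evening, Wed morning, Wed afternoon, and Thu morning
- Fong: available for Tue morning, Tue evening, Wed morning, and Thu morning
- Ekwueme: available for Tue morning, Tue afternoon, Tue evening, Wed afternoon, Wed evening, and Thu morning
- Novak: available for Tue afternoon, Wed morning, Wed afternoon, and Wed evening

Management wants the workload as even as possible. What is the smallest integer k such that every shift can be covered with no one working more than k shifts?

With 4 vet techs and 9 worker-slots to fill, someone must work at least ⌈9/4⌉ = 3 shifts, so k ≥ 3.
k = 3 works: Tue morning→Fong, Tue afternoon→Ekwueme, Tue evening→Johansson+Fong, Wed morning→Johansson, Wed afternoon→Johansson+Ekwueme, Wed evening→Ekwueme, Thu morning→Fong.
Loads: Johansson 3, Fong 3, Ekwueme 3, Novak 0 — all ≤ 3.

3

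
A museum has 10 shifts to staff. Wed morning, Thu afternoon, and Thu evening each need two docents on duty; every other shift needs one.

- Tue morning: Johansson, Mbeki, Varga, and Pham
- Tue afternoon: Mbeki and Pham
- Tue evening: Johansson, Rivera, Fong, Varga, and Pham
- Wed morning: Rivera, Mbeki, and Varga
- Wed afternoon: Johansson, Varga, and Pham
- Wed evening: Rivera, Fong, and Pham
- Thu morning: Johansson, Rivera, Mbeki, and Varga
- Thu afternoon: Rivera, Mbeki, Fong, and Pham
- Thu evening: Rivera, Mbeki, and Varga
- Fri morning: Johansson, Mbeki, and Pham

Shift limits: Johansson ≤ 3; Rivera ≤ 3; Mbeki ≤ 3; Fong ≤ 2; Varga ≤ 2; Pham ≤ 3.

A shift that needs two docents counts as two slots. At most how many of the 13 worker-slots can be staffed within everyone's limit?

13

Total capacity across all docents is 3+3+3+2+2+3 = 16, and 13 slots are needed, so at most 13 can be filled.
An assignment achieving 13: Tue morning→Johansson, Tue afternoon→Mbeki, Tue evening→Fong, Wed morning→Rivera+Mbeki, Wed afternoon→Johansson, Wed evening→Rivera, Thu morning→Varga, Thu afternoon→Fong+Pham, Thu evening→Rivera+Mbeki, Fri morning→Johansson.
Loads: Johansson 3/3, Rivera 3/3, Mbeki 3/3, Fong 2/2, Varga 1/2, Pham 1/3.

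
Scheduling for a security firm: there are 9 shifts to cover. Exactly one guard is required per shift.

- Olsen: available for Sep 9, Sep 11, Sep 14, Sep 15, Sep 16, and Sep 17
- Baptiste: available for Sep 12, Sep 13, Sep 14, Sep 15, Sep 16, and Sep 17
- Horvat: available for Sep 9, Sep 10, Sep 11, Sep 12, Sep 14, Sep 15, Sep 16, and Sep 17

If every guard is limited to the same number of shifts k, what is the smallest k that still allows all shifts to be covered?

With 3 guards and 9 worker-slots to fill, someone must work at least ⌈9/3⌉ = 3 shifts, so k ≥ 3.
k = 3 works: Sep 9→Olsen, Sep 10→Horvat, Sep 11→Olsen, Sep 12→Baptiste, Sep 13→Baptiste, Sep 14→Olsen, Sep 15→Baptiste, Sep 16→Horvat, Sep 17→Horvat.
Loads: Olsen 3, Baptiste 3, Horvat 3 — all ≤ 3.

3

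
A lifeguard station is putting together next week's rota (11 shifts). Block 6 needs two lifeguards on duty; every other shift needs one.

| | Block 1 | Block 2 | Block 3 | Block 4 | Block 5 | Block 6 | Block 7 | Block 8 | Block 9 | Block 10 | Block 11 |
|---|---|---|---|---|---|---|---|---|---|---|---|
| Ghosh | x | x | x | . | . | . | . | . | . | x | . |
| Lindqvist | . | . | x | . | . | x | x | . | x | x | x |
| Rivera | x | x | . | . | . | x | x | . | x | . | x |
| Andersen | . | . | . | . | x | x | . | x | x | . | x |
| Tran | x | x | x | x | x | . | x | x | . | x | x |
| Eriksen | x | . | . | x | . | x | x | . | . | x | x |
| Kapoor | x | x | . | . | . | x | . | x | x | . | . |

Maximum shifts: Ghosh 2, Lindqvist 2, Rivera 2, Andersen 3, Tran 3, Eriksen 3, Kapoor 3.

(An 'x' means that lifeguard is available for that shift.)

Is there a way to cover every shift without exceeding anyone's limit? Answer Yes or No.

Yes

One valid schedule: Block 1→Rivera, Block 2→Ghosh, Block 3→Ghosh, Block 4→Tran, Block 5→Andersen, Block 6→Andersen+Eriksen, Block 7→Lindqvist, Block 8→Andersen, Block 9→Lindqvist, Block 10→Tran, Block 11→Rivera.
Loads: Ghosh 2/2, Lindqvist 2/2, Rivera 2/2, Andersen 3/3, Tran 2/3, Eriksen 1/3, Kapoor 0/3 — all within limits.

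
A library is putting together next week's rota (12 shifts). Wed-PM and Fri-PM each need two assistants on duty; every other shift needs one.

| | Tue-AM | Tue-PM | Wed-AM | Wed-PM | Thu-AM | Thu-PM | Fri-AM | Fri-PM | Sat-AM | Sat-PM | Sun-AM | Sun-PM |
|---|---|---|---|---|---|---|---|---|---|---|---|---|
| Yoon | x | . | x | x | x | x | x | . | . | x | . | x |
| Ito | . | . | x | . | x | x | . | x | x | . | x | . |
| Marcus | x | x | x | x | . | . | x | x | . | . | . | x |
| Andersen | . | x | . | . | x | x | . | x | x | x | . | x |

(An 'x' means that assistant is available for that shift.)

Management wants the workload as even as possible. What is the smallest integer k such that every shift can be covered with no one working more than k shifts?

With 4 assistants and 14 worker-slots to fill, someone must work at least ⌈14/4⌉ = 4 shifts, so k ≥ 4.
k = 4 works: Tue-AM→Yoon, Tue-PM→Marcus, Wed-AM→Ito, Wed-PM→Yoon+Marcus, Thu-AM→Ito, Thu-PM→Andersen, Fri-AM→Yoon, Fri-PM→Marcus+Andersen, Sat-AM→Ito, Sat-PM→Yoon, Sun-AM→Ito, Sun-PM→Marcus.
Loads: Yoon 4, Ito 4, Marcus 4, Andersen 2 — all ≤ 4.

4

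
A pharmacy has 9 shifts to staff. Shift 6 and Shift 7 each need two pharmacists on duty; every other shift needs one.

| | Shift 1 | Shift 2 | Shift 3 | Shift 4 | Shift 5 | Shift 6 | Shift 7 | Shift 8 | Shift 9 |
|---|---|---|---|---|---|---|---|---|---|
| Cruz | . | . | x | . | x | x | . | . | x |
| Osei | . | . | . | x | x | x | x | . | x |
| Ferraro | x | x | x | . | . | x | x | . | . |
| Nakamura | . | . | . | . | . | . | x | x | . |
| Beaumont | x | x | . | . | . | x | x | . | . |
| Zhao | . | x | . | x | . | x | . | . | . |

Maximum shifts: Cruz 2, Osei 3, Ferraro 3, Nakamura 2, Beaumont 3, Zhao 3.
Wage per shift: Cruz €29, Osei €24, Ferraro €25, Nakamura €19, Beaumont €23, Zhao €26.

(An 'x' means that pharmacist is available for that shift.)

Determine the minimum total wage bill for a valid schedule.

Shift 8 can only be covered by Nakamura, so that assignment is forced.
Picking the cheapest available pharmacist for each shift independently would cost €251, but that ignores the shift limits.
An optimal schedule: Shift 1→Beaumont, Shift 2→Beaumont, Shift 3→Ferraro, Shift 4→Osei, Shift 5→Osei, Shift 6→Beaumont+Ferraro, Shift 7→Nakamura+Ferraro, Shift 8→Nakamura, Shift 9→Osei.
Total: 23 + 23 + 25 + 24 + 24 + 23 + 25 + 19 + 25 + 19 + 24 = €254.

€254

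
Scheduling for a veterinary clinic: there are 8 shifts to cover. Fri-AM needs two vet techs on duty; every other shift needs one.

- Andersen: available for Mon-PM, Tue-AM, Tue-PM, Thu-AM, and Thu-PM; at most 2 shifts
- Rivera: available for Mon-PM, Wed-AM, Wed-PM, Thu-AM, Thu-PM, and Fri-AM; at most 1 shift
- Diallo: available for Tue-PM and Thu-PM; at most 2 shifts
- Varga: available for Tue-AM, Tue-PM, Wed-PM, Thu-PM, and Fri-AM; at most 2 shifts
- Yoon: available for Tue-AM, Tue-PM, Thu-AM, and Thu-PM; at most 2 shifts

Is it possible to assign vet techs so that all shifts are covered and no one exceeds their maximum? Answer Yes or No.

No

Total capacity is 9 and 9 slots are needed, so capacity alone doesn't rule it out.
Shifts {Wed-AM, Fri-AM} need 3 worker-slots in total, but the vet techs available for any of those shifts (Rivera and Varga) can supply at most 2 among them. So no valid schedule exists.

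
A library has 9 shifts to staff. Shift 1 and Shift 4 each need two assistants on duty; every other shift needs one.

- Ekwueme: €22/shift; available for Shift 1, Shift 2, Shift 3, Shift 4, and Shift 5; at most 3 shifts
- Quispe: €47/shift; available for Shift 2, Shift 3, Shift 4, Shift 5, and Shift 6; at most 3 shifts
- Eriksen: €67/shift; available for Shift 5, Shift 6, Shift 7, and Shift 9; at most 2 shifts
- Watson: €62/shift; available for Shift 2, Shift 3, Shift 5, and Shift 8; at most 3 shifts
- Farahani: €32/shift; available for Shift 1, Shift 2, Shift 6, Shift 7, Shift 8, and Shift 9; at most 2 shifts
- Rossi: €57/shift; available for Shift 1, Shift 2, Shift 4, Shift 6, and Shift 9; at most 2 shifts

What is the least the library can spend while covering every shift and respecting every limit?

€447

Picking the cheapest available assistant for each shift independently would cost €317, but that ignores the shift limits.
An optimal schedule: Shift 1→Ekwueme+Rossi, Shift 2→Watson, Shift 3→Ekwueme, Shift 4→Ekwueme+Quispe, Shift 5→Quispe, Shift 6→Quispe, Shift 7→Farahani, Shift 8→Farahani, Shift 9→Rossi.
Total: 22 + 57 + 62 + 22 + 22 + 47 + 47 + 47 + 32 + 32 + 57 = €447.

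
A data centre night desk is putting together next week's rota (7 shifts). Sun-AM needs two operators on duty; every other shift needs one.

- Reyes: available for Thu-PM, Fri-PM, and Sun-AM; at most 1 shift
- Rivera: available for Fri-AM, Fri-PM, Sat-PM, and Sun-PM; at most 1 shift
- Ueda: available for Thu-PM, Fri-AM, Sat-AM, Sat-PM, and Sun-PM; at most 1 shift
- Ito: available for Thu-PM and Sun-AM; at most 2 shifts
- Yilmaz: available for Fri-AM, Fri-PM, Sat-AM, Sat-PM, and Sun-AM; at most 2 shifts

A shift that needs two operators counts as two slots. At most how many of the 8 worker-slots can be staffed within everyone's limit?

7

Total capacity across all operators is 1+1+1+2+2 = 7, and 8 slots are needed, so at most 7 can be filled.
An assignment achieving 7: Thu-PM→Ito, Fri-AM→Yilmaz, Fri-PM→Reyes, Sat-AM→Ueda, Sat-PM→Yilmaz, Sun-AM→Ito, Sun-PM→Rivera.
Loads: Reyes 1/1, Rivera 1/1, Ueda 1/1, Ito 2/2, Yilmaz 2/2.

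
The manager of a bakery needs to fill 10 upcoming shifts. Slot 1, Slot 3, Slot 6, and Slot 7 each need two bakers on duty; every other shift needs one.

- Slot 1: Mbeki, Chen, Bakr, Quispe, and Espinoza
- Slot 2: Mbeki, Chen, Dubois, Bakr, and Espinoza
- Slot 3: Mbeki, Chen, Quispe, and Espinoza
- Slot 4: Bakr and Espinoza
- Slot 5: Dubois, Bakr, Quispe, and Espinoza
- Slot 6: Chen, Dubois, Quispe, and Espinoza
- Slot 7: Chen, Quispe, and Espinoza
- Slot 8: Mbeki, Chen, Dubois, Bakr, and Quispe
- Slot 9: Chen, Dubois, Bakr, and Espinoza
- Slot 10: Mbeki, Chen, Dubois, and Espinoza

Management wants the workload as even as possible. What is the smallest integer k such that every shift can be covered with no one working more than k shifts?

With 6 bakers and 14 worker-slots to fill, someone must work at least ⌈14/6⌉ = 3 shifts, so k ≥ 3.
k = 3 works: Slot 1→Bakr+Espinoza, Slot 2→Mbeki, Slot 3→Chen+Quispe, Slot 4→Bakr, Slot 5→Dubois, Slot 6→Dubois+Quispe, Slot 7→Chen+Quispe, Slot 8→Mbeki, Slot 9→Chen, Slot 10→Mbeki.
Loads: Mbeki 3, Chen 3, Dubois 2, Bakr 2, Quispe 3, Espinoza 1 — all ≤ 3.

3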